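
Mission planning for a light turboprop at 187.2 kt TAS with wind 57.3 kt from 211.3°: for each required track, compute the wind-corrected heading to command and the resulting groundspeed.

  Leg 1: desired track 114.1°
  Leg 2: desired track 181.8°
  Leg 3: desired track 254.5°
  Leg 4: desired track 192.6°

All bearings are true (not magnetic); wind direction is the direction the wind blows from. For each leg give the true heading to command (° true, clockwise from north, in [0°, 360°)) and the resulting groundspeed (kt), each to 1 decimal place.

Leg 1: desired track 114.1°; wind correction +17.7° → command heading 131.8°, groundspeed 185.5 kt
Leg 2: desired track 181.8°; wind correction +8.7° → command heading 190.5°, groundspeed 135.2 kt
Leg 3: desired track 254.5°; wind correction -12.1° → command heading 242.4°, groundspeed 141.3 kt
Leg 4: desired track 192.6°; wind correction +5.6° → command heading 198.2°, groundspeed 132.0 kt

Leg 1: heading=131.8°, groundspeed=185.5 kt
Leg 2: heading=190.5°, groundspeed=135.2 kt
Leg 3: heading=242.4°, groundspeed=141.3 kt
Leg 4: heading=198.2°, groundspeed=132.0 kt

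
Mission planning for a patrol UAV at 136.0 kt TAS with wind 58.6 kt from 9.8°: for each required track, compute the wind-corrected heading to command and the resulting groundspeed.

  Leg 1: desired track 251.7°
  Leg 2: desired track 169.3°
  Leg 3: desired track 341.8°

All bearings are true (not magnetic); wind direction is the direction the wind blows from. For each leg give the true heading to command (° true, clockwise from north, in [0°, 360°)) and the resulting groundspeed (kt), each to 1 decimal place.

Leg 1: heading=274.0°, groundspeed=153.4 kt
Leg 2: heading=160.6°, groundspeed=189.3 kt
Leg 3: heading=353.5°, groundspeed=81.4 kt

Leg 1: desired track 251.7°; wind correction +22.3° → command heading 274.0°, groundspeed 153.4 kt
Leg 2: desired track 169.3°; wind correction -8.7° → command heading 160.6°, groundspeed 189.3 kt
Leg 3: desired track 341.8°; wind correction +11.7° → command heading 353.5°, groundspeed 81.4 kt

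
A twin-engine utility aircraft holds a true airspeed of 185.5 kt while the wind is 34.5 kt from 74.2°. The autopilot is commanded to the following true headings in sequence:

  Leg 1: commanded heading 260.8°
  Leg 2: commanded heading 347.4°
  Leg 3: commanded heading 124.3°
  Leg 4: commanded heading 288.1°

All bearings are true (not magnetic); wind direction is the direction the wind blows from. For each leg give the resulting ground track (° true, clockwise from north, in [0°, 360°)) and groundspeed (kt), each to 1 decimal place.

Leg 1: track=259.8°, groundspeed=219.8 kt
Leg 2: track=336.8°, groundspeed=186.8 kt
Leg 3: track=133.5°, groundspeed=165.5 kt
Leg 4: track=283.0°, groundspeed=215.0 kt

Leg 1: heading 260.8°; drift -1.0° → track 259.8°, groundspeed 219.8 kt
Leg 2: heading 347.4°; drift -10.6° → track 336.8°, groundspeed 186.8 kt
Leg 3: heading 124.3°; drift +9.2° → track 133.5°, groundspeed 165.5 kt
Leg 4: heading 288.1°; drift -5.1° → track 283.0°, groundspeed 215.0 kt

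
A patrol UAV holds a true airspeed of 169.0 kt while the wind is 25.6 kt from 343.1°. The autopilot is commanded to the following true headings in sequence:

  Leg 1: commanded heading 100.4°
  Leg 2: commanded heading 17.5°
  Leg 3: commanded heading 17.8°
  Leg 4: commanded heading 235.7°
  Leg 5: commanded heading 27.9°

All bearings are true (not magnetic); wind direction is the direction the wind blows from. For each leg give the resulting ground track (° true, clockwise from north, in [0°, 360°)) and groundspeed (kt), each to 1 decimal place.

Leg 1: track=107.6°, groundspeed=182.2 kt
Leg 2: track=23.1°, groundspeed=148.6 kt
Leg 3: track=23.4°, groundspeed=148.7 kt
Leg 4: track=227.8°, groundspeed=178.3 kt
Leg 5: track=34.7°, groundspeed=151.9 kt

Leg 1: heading 100.4°; drift +7.2° → track 107.6°, groundspeed 182.2 kt
Leg 2: heading 17.5°; drift +5.6° → track 23.1°, groundspeed 148.6 kt
Leg 3: heading 17.8°; drift +5.6° → track 23.4°, groundspeed 148.7 kt
Leg 4: heading 235.7°; drift -7.9° → track 227.8°, groundspeed 178.3 kt
Leg 5: heading 27.9°; drift +6.8° → track 34.7°, groundspeed 151.9 kt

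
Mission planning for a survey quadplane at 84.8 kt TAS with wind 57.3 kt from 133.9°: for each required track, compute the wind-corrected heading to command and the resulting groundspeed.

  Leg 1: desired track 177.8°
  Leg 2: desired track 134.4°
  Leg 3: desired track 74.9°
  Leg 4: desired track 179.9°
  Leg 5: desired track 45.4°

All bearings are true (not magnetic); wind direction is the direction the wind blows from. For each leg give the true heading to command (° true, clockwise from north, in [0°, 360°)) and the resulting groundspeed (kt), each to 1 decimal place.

Leg 1: heading=149.9°, groundspeed=33.6 kt
Leg 2: heading=134.1°, groundspeed=27.5 kt
Leg 3: heading=110.3°, groundspeed=39.6 kt
Leg 4: heading=150.8°, groundspeed=34.3 kt
Leg 5: heading=87.9°, groundspeed=61.0 kt

Leg 1: desired track 177.8°; wind correction -27.9° → command heading 149.9°, groundspeed 33.6 kt
Leg 2: desired track 134.4°; wind correction -0.3° → command heading 134.1°, groundspeed 27.5 kt
Leg 3: desired track 74.9°; wind correction +35.4° → command heading 110.3°, groundspeed 39.6 kt
Leg 4: desired track 179.9°; wind correction -29.1° → command heading 150.8°, groundspeed 34.3 kt
Leg 5: desired track 45.4°; wind correction +42.5° → command heading 87.9°, groundspeed 61.0 kt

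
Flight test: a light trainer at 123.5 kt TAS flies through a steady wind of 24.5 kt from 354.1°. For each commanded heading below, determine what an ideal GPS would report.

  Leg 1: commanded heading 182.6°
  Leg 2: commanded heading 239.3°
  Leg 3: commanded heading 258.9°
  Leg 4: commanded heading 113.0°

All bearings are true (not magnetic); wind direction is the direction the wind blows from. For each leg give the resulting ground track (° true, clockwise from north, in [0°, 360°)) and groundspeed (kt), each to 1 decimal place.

Leg 1: track=181.2°, groundspeed=147.8 kt
Leg 2: track=229.9°, groundspeed=135.6 kt
Leg 3: track=247.9°, groundspeed=128.1 kt
Leg 4: track=122.0°, groundspeed=137.0 kt

Leg 1: heading 182.6°; drift -1.4° → track 181.2°, groundspeed 147.8 kt
Leg 2: heading 239.3°; drift -9.4° → track 229.9°, groundspeed 135.6 kt
Leg 3: heading 258.9°; drift -11.0° → track 247.9°, groundspeed 128.1 kt
Leg 4: heading 113.0°; drift +9.0° → track 122.0°, groundspeed 137.0 kt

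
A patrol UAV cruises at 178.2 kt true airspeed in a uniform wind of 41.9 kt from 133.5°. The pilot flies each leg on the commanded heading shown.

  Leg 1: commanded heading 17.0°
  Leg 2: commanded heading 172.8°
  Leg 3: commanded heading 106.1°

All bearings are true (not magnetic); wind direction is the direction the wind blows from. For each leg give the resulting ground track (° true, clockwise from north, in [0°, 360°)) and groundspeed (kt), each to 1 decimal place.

Leg 1: heading 17.0°; drift -10.8° → track 6.2°, groundspeed 200.4 kt
Leg 2: heading 172.8°; drift +10.3° → track 183.1°, groundspeed 148.2 kt
Leg 3: heading 106.1°; drift -7.8° → track 98.3°, groundspeed 142.3 kt

Leg 1: track=6.2°, groundspeed=200.4 kt
Leg 2: track=183.1°, groundspeed=148.2 kt
Leg 3: track=98.3°, groundspeed=142.3 kt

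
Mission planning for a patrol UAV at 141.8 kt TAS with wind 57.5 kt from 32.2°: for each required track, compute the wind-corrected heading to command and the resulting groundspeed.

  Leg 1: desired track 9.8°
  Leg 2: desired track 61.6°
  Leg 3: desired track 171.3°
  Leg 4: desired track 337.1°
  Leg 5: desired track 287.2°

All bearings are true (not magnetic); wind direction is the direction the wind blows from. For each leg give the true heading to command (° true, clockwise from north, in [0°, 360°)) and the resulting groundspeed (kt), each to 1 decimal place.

Leg 1: desired track 9.8°; wind correction +8.9° → command heading 18.7°, groundspeed 86.9 kt
Leg 2: desired track 61.6°; wind correction -11.5° → command heading 50.1°, groundspeed 88.9 kt
Leg 3: desired track 171.3°; wind correction -15.4° → command heading 155.9°, groundspeed 180.2 kt
Leg 4: desired track 337.1°; wind correction +19.4° → command heading 356.5°, groundspeed 100.8 kt
Leg 5: desired track 287.2°; wind correction +23.1° → command heading 310.3°, groundspeed 145.4 kt

Leg 1: heading=18.7°, groundspeed=86.9 kt
Leg 2: heading=50.1°, groundspeed=88.9 kt
Leg 3: heading=155.9°, groundspeed=180.2 kt
Leg 4: heading=356.5°, groundspeed=100.8 kt
Leg 5: heading=310.3°, groundspeed=145.4 kt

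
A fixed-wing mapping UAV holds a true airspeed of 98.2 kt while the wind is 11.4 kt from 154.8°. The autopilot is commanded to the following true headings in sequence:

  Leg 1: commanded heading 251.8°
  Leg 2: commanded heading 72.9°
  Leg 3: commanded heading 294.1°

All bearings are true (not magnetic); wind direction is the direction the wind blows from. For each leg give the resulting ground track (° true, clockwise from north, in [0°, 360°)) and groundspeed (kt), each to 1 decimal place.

Leg 1: heading 251.8°; drift +6.5° → track 258.3°, groundspeed 100.2 kt
Leg 2: heading 72.9°; drift -6.7° → track 66.2°, groundspeed 97.3 kt
Leg 3: heading 294.1°; drift +4.0° → track 298.1°, groundspeed 107.1 kt

Leg 1: track=258.3°, groundspeed=100.2 kt
Leg 2: track=66.2°, groundspeed=97.3 kt
Leg 3: track=298.1°, groundspeed=107.1 kt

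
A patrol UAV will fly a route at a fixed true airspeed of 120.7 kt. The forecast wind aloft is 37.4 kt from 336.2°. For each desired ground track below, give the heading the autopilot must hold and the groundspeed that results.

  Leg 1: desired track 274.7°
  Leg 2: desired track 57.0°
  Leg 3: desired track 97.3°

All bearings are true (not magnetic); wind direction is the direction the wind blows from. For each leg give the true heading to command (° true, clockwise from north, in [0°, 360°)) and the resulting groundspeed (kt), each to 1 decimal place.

Leg 1: desired track 274.7°; wind correction +15.8° → command heading 290.5°, groundspeed 98.3 kt
Leg 2: desired track 57.0°; wind correction -17.8° → command heading 39.2°, groundspeed 108.9 kt
Leg 3: desired track 97.3°; wind correction -15.4° → command heading 81.9°, groundspeed 135.7 kt

Leg 1: heading=290.5°, groundspeed=98.3 kt
Leg 2: heading=39.2°, groundspeed=108.9 kt
Leg 3: heading=81.9°, groundspeed=135.7 kt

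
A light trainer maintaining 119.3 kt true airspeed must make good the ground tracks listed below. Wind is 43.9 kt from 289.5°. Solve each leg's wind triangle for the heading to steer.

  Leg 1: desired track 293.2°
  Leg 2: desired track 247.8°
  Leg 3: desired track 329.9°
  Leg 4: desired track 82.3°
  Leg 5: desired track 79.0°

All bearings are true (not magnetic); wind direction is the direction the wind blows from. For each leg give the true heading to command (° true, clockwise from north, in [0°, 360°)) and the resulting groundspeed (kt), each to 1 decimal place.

Leg 1: heading=291.8°, groundspeed=75.5 kt
Leg 2: heading=262.0°, groundspeed=82.9 kt
Leg 3: heading=316.1°, groundspeed=82.4 kt
Leg 4: heading=72.6°, groundspeed=156.6 kt
Leg 5: heading=68.2°, groundspeed=155.0 kt

Leg 1: desired track 293.2°; wind correction -1.4° → command heading 291.8°, groundspeed 75.5 kt
Leg 2: desired track 247.8°; wind correction +14.2° → command heading 262.0°, groundspeed 82.9 kt
Leg 3: desired track 329.9°; wind correction -13.8° → command heading 316.1°, groundspeed 82.4 kt
Leg 4: desired track 82.3°; wind correction -9.7° → command heading 72.6°, groundspeed 156.6 kt
Leg 5: desired track 79.0°; wind correction -10.8° → command heading 68.2°, groundspeed 155.0 kt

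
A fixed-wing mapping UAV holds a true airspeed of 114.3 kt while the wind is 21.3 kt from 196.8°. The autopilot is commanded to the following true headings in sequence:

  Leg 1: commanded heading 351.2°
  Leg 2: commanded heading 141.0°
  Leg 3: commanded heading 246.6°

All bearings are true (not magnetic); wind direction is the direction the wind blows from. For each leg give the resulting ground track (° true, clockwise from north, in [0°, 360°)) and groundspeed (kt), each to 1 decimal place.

Leg 1: track=355.1°, groundspeed=133.8 kt
Leg 2: track=131.2°, groundspeed=103.8 kt
Leg 3: track=255.8°, groundspeed=101.9 kt

Leg 1: heading 351.2°; drift +3.9° → track 355.1°, groundspeed 133.8 kt
Leg 2: heading 141.0°; drift -9.8° → track 131.2°, groundspeed 103.8 kt
Leg 3: heading 246.6°; drift +9.2° → track 255.8°, groundspeed 101.9 kt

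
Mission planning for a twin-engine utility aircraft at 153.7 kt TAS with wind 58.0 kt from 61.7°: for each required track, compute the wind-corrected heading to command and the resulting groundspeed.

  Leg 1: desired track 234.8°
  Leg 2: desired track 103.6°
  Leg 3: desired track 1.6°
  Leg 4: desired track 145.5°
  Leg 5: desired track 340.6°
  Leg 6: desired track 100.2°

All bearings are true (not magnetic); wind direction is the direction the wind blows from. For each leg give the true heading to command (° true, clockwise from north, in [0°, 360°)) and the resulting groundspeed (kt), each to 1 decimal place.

Leg 1: desired track 234.8°; wind correction -2.6° → command heading 232.2°, groundspeed 211.1 kt
Leg 2: desired track 103.6°; wind correction -14.6° → command heading 89.0°, groundspeed 105.6 kt
Leg 3: desired track 1.6°; wind correction +19.1° → command heading 20.7°, groundspeed 116.3 kt
Leg 4: desired track 145.5°; wind correction -22.0° → command heading 123.5°, groundspeed 136.2 kt
Leg 5: desired track 340.6°; wind correction +21.9° → command heading 2.5°, groundspeed 133.6 kt
Leg 6: desired track 100.2°; wind correction -13.6° → command heading 86.6°, groundspeed 104.0 kt

Leg 1: heading=232.2°, groundspeed=211.1 kt
Leg 2: heading=89.0°, groundspeed=105.6 kt
Leg 3: heading=20.7°, groundspeed=116.3 kt
Leg 4: heading=123.5°, groundspeed=136.2 kt
Leg 5: heading=2.5°, groundspeed=133.6 kt
Leg 6: heading=86.6°, groundspeed=104.0 kt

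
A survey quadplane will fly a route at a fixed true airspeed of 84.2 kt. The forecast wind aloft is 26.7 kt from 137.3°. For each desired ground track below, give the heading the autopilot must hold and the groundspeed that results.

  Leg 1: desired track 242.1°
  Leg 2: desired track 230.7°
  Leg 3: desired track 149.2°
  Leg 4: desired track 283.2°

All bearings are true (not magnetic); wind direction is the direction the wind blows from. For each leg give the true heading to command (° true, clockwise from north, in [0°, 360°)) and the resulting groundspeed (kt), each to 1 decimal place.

Leg 1: desired track 242.1°; wind correction -17.9° → command heading 224.2°, groundspeed 87.0 kt
Leg 2: desired track 230.7°; wind correction -18.5° → command heading 212.2°, groundspeed 81.5 kt
Leg 3: desired track 149.2°; wind correction -3.7° → command heading 145.5°, groundspeed 57.9 kt
Leg 4: desired track 283.2°; wind correction -10.2° → command heading 273.0°, groundspeed 105.0 kt

Leg 1: heading=224.2°, groundspeed=87.0 kt
Leg 2: heading=212.2°, groundspeed=81.5 kt
Leg 3: heading=145.5°, groundspeed=57.9 kt
Leg 4: heading=273.0°, groundspeed=105.0 kt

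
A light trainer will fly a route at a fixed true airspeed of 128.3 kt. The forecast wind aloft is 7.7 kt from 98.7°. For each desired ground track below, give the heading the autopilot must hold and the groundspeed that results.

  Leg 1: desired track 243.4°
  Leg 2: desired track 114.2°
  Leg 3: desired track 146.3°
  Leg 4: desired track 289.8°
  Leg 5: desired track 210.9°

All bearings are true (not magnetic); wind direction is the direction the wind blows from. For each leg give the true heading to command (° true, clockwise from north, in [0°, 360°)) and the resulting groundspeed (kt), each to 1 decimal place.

Leg 1: heading=241.4°, groundspeed=134.5 kt
Leg 2: heading=113.3°, groundspeed=120.9 kt
Leg 3: heading=143.8°, groundspeed=123.0 kt
Leg 4: heading=290.5°, groundspeed=135.8 kt
Leg 5: heading=207.7°, groundspeed=131.0 kt

Leg 1: desired track 243.4°; wind correction -2.0° → command heading 241.4°, groundspeed 134.5 kt
Leg 2: desired track 114.2°; wind correction -0.9° → command heading 113.3°, groundspeed 120.9 kt
Leg 3: desired track 146.3°; wind correction -2.5° → command heading 143.8°, groundspeed 123.0 kt
Leg 4: desired track 289.8°; wind correction +0.7° → command heading 290.5°, groundspeed 135.8 kt
Leg 5: desired track 210.9°; wind correction -3.2° → command heading 207.7°, groundspeed 131.0 kt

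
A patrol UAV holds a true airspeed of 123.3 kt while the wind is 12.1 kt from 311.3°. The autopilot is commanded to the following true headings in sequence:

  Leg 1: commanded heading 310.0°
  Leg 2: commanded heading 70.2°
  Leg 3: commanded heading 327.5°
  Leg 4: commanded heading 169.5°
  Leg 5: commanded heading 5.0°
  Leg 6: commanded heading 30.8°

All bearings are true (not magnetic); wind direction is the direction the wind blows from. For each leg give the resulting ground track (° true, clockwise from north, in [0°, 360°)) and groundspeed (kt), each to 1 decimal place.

Leg 1: track=309.9°, groundspeed=111.2 kt
Leg 2: track=74.9°, groundspeed=129.6 kt
Leg 3: track=329.2°, groundspeed=111.7 kt
Leg 4: track=166.3°, groundspeed=133.0 kt
Leg 5: track=9.8°, groundspeed=116.5 kt
Leg 6: track=36.4°, groundspeed=121.7 kt

Leg 1: heading 310.0°; drift -0.1° → track 309.9°, groundspeed 111.2 kt
Leg 2: heading 70.2°; drift +4.7° → track 74.9°, groundspeed 129.6 kt
Leg 3: heading 327.5°; drift +1.7° → track 329.2°, groundspeed 111.7 kt
Leg 4: heading 169.5°; drift -3.2° → track 166.3°, groundspeed 133.0 kt
Leg 5: heading 5.0°; drift +4.8° → track 9.8°, groundspeed 116.5 kt
Leg 6: heading 30.8°; drift +5.6° → track 36.4°, groundspeed 121.7 kt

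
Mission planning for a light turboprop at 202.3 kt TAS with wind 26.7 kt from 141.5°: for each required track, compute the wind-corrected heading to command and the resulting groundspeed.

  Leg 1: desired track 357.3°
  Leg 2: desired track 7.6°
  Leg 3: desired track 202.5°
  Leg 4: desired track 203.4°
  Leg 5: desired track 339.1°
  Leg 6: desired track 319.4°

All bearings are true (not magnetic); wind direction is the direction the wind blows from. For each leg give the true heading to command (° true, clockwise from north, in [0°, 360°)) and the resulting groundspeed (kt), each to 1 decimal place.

Leg 1: desired track 357.3°; wind correction +4.4° → command heading 1.7°, groundspeed 223.4 kt
Leg 2: desired track 7.6°; wind correction +5.5° → command heading 13.1°, groundspeed 219.9 kt
Leg 3: desired track 202.5°; wind correction -6.6° → command heading 195.9°, groundspeed 188.0 kt
Leg 4: desired track 203.4°; wind correction -6.7° → command heading 196.7°, groundspeed 188.3 kt
Leg 5: desired track 339.1°; wind correction +2.3° → command heading 341.4°, groundspeed 227.6 kt
Leg 6: desired track 319.4°; wind correction -0.3° → command heading 319.1°, groundspeed 229.0 kt

Leg 1: heading=1.7°, groundspeed=223.4 kt
Leg 2: heading=13.1°, groundspeed=219.9 kt
Leg 3: heading=195.9°, groundspeed=188.0 kt
Leg 4: heading=196.7°, groundspeed=188.3 kt
Leg 5: heading=341.4°, groundspeed=227.6 kt
Leg 6: heading=319.1°, groundspeed=229.0 kt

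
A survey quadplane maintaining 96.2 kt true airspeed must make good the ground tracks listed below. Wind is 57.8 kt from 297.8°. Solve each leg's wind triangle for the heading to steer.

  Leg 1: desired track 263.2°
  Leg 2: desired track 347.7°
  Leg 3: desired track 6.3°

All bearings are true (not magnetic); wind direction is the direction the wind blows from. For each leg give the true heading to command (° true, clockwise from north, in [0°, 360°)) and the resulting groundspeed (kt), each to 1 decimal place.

Leg 1: heading=283.1°, groundspeed=42.9 kt
Leg 2: heading=320.3°, groundspeed=48.2 kt
Leg 3: heading=332.3°, groundspeed=58.6 kt

Leg 1: desired track 263.2°; wind correction +19.9° → command heading 283.1°, groundspeed 42.9 kt
Leg 2: desired track 347.7°; wind correction -27.4° → command heading 320.3°, groundspeed 48.2 kt
Leg 3: desired track 6.3°; wind correction -34.0° → command heading 332.3°, groundspeed 58.6 kt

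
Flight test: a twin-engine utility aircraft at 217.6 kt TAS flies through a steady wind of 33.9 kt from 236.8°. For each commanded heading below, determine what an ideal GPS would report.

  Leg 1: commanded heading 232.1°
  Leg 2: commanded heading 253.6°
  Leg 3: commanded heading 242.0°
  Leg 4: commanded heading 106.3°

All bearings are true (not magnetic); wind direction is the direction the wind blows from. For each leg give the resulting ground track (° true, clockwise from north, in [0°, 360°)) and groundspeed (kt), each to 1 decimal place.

Leg 1: track=231.2°, groundspeed=183.8 kt
Leg 2: track=256.6°, groundspeed=185.4 kt
Leg 3: track=243.0°, groundspeed=183.9 kt
Leg 4: track=100.2°, groundspeed=241.0 kt

Leg 1: heading 232.1°; drift -0.9° → track 231.2°, groundspeed 183.8 kt
Leg 2: heading 253.6°; drift +3.0° → track 256.6°, groundspeed 185.4 kt
Leg 3: heading 242.0°; drift +1.0° → track 243.0°, groundspeed 183.9 kt
Leg 4: heading 106.3°; drift -6.1° → track 100.2°, groundspeed 241.0 kt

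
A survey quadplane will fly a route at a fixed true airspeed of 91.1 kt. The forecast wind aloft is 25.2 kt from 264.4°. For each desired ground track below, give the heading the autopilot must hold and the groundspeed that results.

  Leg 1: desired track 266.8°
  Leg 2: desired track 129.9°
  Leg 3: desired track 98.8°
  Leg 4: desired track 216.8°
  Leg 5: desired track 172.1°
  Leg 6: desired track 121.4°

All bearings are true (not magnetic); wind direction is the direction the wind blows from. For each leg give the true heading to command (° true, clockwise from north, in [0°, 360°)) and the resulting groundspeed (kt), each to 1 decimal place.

Leg 1: heading=266.1°, groundspeed=65.9 kt
Leg 2: heading=141.3°, groundspeed=107.0 kt
Leg 3: heading=102.7°, groundspeed=115.3 kt
Leg 4: heading=228.6°, groundspeed=72.2 kt
Leg 5: heading=188.1°, groundspeed=88.6 kt
Leg 6: heading=131.0°, groundspeed=110.0 kt

Leg 1: desired track 266.8°; wind correction -0.7° → command heading 266.1°, groundspeed 65.9 kt
Leg 2: desired track 129.9°; wind correction +11.4° → command heading 141.3°, groundspeed 107.0 kt
Leg 3: desired track 98.8°; wind correction +3.9° → command heading 102.7°, groundspeed 115.3 kt
Leg 4: desired track 216.8°; wind correction +11.8° → command heading 228.6°, groundspeed 72.2 kt
Leg 5: desired track 172.1°; wind correction +16.0° → command heading 188.1°, groundspeed 88.6 kt
Leg 6: desired track 121.4°; wind correction +9.6° → command heading 131.0°, groundspeed 110.0 kt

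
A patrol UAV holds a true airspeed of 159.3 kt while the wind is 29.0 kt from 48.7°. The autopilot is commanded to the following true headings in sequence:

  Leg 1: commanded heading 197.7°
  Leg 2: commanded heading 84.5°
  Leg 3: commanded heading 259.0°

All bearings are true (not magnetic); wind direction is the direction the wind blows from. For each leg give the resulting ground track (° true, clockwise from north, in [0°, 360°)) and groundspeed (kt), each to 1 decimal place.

Leg 1: heading 197.7°; drift +4.6° → track 202.3°, groundspeed 184.8 kt
Leg 2: heading 84.5°; drift +7.1° → track 91.6°, groundspeed 136.8 kt
Leg 3: heading 259.0°; drift -4.5° → track 254.5°, groundspeed 184.9 kt

Leg 1: track=202.3°, groundspeed=184.8 kt
Leg 2: track=91.6°, groundspeed=136.8 kt
Leg 3: track=254.5°, groundspeed=184.9 kt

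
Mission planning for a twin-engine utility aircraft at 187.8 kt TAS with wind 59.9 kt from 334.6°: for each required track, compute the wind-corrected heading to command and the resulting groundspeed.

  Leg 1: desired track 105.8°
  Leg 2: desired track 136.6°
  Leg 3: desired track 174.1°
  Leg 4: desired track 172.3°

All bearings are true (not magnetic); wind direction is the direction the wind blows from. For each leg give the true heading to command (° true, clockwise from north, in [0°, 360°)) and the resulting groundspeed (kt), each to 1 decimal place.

Leg 1: heading=91.9°, groundspeed=221.8 kt
Leg 2: heading=130.9°, groundspeed=243.9 kt
Leg 3: heading=180.2°, groundspeed=243.2 kt
Leg 4: heading=177.9°, groundspeed=244.0 kt

Leg 1: desired track 105.8°; wind correction -13.9° → command heading 91.9°, groundspeed 221.8 kt
Leg 2: desired track 136.6°; wind correction -5.7° → command heading 130.9°, groundspeed 243.9 kt
Leg 3: desired track 174.1°; wind correction +6.1° → command heading 180.2°, groundspeed 243.2 kt
Leg 4: desired track 172.3°; wind correction +5.6° → command heading 177.9°, groundspeed 244.0 kt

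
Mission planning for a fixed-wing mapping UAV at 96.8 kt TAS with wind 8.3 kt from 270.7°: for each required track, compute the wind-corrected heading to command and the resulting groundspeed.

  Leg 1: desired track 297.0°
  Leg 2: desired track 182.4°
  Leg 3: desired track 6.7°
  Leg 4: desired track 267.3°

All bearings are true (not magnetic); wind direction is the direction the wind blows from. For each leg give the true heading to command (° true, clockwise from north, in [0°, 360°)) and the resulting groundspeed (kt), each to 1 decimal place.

Leg 1: desired track 297.0°; wind correction -2.2° → command heading 294.8°, groundspeed 89.3 kt
Leg 2: desired track 182.4°; wind correction +4.9° → command heading 187.3°, groundspeed 96.2 kt
Leg 3: desired track 6.7°; wind correction -4.9° → command heading 1.8°, groundspeed 97.3 kt
Leg 4: desired track 267.3°; wind correction +0.3° → command heading 267.6°, groundspeed 88.5 kt

Leg 1: heading=294.8°, groundspeed=89.3 kt
Leg 2: heading=187.3°, groundspeed=96.2 kt
Leg 3: heading=1.8°, groundspeed=97.3 kt
Leg 4: heading=267.6°, groundspeed=88.5 kt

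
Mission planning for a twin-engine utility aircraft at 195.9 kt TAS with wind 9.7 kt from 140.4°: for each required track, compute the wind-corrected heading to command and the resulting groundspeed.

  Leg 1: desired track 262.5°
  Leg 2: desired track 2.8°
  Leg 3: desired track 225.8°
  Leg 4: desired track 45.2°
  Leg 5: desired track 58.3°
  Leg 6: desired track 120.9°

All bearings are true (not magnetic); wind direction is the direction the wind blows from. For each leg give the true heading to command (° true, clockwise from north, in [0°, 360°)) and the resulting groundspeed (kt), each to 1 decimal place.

Leg 1: desired track 262.5°; wind correction -2.4° → command heading 260.1°, groundspeed 200.9 kt
Leg 2: desired track 2.8°; wind correction +1.9° → command heading 4.7°, groundspeed 203.0 kt
Leg 3: desired track 225.8°; wind correction -2.8° → command heading 223.0°, groundspeed 194.9 kt
Leg 4: desired track 45.2°; wind correction +2.8° → command heading 48.0°, groundspeed 196.5 kt
Leg 5: desired track 58.3°; wind correction +2.8° → command heading 61.1°, groundspeed 194.3 kt
Leg 6: desired track 120.9°; wind correction +0.9° → command heading 121.8°, groundspeed 186.7 kt

Leg 1: heading=260.1°, groundspeed=200.9 kt
Leg 2: heading=4.7°, groundspeed=203.0 kt
Leg 3: heading=223.0°, groundspeed=194.9 kt
Leg 4: heading=48.0°, groundspeed=196.5 kt
Leg 5: heading=61.1°, groundspeed=194.3 kt
Leg 6: heading=121.8°, groundspeed=186.7 kt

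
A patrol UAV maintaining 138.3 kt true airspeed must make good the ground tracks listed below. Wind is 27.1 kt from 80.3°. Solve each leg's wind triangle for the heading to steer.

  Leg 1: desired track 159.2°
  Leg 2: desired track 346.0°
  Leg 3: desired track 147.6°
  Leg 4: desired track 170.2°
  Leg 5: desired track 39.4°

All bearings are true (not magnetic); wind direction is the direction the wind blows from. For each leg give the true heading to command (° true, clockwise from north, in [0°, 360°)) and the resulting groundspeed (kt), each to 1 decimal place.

Leg 1: desired track 159.2°; wind correction -11.1° → command heading 148.1°, groundspeed 130.5 kt
Leg 2: desired track 346.0°; wind correction +11.3° → command heading 357.3°, groundspeed 137.7 kt
Leg 3: desired track 147.6°; wind correction -10.4° → command heading 137.2°, groundspeed 125.6 kt
Leg 4: desired track 170.2°; wind correction -11.3° → command heading 158.9°, groundspeed 135.6 kt
Leg 5: desired track 39.4°; wind correction +7.4° → command heading 46.8°, groundspeed 116.7 kt

Leg 1: heading=148.1°, groundspeed=130.5 kt
Leg 2: heading=357.3°, groundspeed=137.7 kt
Leg 3: heading=137.2°, groundspeed=125.6 kt
Leg 4: heading=158.9°, groundspeed=135.6 kt
Leg 5: heading=46.8°, groundspeed=116.7 kt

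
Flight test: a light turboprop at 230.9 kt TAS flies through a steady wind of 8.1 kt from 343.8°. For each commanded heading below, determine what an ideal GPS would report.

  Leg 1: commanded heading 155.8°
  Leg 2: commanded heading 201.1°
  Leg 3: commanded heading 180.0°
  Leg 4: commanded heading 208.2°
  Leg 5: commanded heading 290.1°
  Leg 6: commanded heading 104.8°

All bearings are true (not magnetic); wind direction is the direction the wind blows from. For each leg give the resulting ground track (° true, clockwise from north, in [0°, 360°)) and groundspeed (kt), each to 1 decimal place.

Leg 1: track=156.1°, groundspeed=238.9 kt
Leg 2: track=199.9°, groundspeed=237.4 kt
Leg 3: track=179.5°, groundspeed=238.7 kt
Leg 4: track=206.8°, groundspeed=236.8 kt
Leg 5: track=288.4°, groundspeed=226.2 kt
Leg 6: track=106.5°, groundspeed=235.2 kt

Leg 1: heading 155.8°; drift +0.3° → track 156.1°, groundspeed 238.9 kt
Leg 2: heading 201.1°; drift -1.2° → track 199.9°, groundspeed 237.4 kt
Leg 3: heading 180.0°; drift -0.5° → track 179.5°, groundspeed 238.7 kt
Leg 4: heading 208.2°; drift -1.4° → track 206.8°, groundspeed 236.8 kt
Leg 5: heading 290.1°; drift -1.7° → track 288.4°, groundspeed 226.2 kt
Leg 6: heading 104.8°; drift +1.7° → track 106.5°, groundspeed 235.2 kt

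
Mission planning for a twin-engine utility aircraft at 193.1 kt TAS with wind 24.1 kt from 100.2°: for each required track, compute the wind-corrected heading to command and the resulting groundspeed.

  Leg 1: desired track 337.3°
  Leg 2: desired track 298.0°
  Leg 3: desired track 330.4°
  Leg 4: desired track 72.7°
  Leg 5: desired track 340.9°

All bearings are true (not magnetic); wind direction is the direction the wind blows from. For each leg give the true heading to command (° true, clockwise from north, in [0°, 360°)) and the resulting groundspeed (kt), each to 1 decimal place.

Leg 1: heading=343.3°, groundspeed=205.1 kt
Leg 2: heading=300.2°, groundspeed=215.9 kt
Leg 3: heading=335.9°, groundspeed=207.6 kt
Leg 4: heading=76.0°, groundspeed=171.4 kt
Leg 5: heading=347.1°, groundspeed=203.7 kt

Leg 1: desired track 337.3°; wind correction +6.0° → command heading 343.3°, groundspeed 205.1 kt
Leg 2: desired track 298.0°; wind correction +2.2° → command heading 300.2°, groundspeed 215.9 kt
Leg 3: desired track 330.4°; wind correction +5.5° → command heading 335.9°, groundspeed 207.6 kt
Leg 4: desired track 72.7°; wind correction +3.3° → command heading 76.0°, groundspeed 171.4 kt
Leg 5: desired track 340.9°; wind correction +6.2° → command heading 347.1°, groundspeed 203.7 kt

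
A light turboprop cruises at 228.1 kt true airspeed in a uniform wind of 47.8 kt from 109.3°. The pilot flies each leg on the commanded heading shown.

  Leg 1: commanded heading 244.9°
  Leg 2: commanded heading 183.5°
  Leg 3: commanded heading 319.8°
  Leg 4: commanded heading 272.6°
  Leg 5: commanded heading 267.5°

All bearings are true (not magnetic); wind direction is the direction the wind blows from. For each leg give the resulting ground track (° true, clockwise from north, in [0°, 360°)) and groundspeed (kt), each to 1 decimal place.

Leg 1: heading 244.9°; drift +7.3° → track 252.2°, groundspeed 264.4 kt
Leg 2: heading 183.5°; drift +12.1° → track 195.6°, groundspeed 219.9 kt
Leg 3: heading 319.8°; drift -5.1° → track 314.7°, groundspeed 270.4 kt
Leg 4: heading 272.6°; drift +2.9° → track 275.5°, groundspeed 274.2 kt
Leg 5: heading 267.5°; drift +3.7° → track 271.2°, groundspeed 273.1 kt

Leg 1: track=252.2°, groundspeed=264.4 kt
Leg 2: track=195.6°, groundspeed=219.9 kt
Leg 3: track=314.7°, groundspeed=270.4 kt
Leg 4: track=275.5°, groundspeed=274.2 kt
Leg 5: track=271.2°, groundspeed=273.1 kt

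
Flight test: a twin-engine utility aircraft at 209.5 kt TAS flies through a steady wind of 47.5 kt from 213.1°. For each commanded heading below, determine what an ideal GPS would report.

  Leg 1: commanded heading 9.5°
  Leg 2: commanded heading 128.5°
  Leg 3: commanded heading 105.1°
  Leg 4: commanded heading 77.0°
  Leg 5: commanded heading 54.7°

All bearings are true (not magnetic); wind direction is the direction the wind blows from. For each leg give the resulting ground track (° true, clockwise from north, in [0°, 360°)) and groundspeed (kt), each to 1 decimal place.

Leg 1: heading 9.5°; drift +4.3° → track 13.8°, groundspeed 253.7 kt
Leg 2: heading 128.5°; drift -13.0° → track 115.5°, groundspeed 210.4 kt
Leg 3: heading 105.1°; drift -11.4° → track 93.7°, groundspeed 228.7 kt
Leg 4: heading 77.0°; drift -7.7° → track 69.3°, groundspeed 245.9 kt
Leg 5: heading 54.7°; drift -3.9° → track 50.8°, groundspeed 254.3 kt

Leg 1: track=13.8°, groundspeed=253.7 kt
Leg 2: track=115.5°, groundspeed=210.4 kt
Leg 3: track=93.7°, groundspeed=228.7 kt
Leg 4: track=69.3°, groundspeed=245.9 kt
Leg 5: track=50.8°, groundspeed=254.3 kt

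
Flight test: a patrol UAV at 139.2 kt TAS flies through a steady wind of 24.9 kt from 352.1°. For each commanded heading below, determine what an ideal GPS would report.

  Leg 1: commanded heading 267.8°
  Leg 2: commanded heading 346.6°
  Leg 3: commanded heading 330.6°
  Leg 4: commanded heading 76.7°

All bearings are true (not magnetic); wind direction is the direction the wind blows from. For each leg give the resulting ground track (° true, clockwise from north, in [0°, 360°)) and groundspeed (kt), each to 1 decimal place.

Leg 1: heading 267.8°; drift -10.3° → track 257.5°, groundspeed 139.0 kt
Leg 2: heading 346.6°; drift -1.2° → track 345.4°, groundspeed 114.4 kt
Leg 3: heading 330.6°; drift -4.5° → track 326.1°, groundspeed 116.4 kt
Leg 4: heading 76.7°; drift +10.3° → track 87.0°, groundspeed 139.1 kt

Leg 1: track=257.5°, groundspeed=139.0 kt
Leg 2: track=345.4°, groundspeed=114.4 kt
Leg 3: track=326.1°, groundspeed=116.4 kt
Leg 4: track=87.0°, groundspeed=139.1 kt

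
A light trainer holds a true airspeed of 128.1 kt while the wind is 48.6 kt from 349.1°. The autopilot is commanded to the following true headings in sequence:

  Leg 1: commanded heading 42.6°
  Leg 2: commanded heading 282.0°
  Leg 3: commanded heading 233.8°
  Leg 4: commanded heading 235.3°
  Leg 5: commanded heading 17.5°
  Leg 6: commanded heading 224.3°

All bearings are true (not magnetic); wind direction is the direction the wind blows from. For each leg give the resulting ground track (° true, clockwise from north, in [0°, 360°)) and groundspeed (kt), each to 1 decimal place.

Leg 1: track=64.1°, groundspeed=106.6 kt
Leg 2: track=259.7°, groundspeed=118.0 kt
Leg 3: track=217.4°, groundspeed=155.2 kt
Leg 4: track=218.5°, groundspeed=154.3 kt
Leg 5: track=32.7°, groundspeed=88.4 kt
Leg 6: track=209.9°, groundspeed=160.9 kt

Leg 1: heading 42.6°; drift +21.5° → track 64.1°, groundspeed 106.6 kt
Leg 2: heading 282.0°; drift -22.3° → track 259.7°, groundspeed 118.0 kt
Leg 3: heading 233.8°; drift -16.4° → track 217.4°, groundspeed 155.2 kt
Leg 4: heading 235.3°; drift -16.8° → track 218.5°, groundspeed 154.3 kt
Leg 5: heading 17.5°; drift +15.2° → track 32.7°, groundspeed 88.4 kt
Leg 6: heading 224.3°; drift -14.4° → track 209.9°, groundspeed 160.9 kt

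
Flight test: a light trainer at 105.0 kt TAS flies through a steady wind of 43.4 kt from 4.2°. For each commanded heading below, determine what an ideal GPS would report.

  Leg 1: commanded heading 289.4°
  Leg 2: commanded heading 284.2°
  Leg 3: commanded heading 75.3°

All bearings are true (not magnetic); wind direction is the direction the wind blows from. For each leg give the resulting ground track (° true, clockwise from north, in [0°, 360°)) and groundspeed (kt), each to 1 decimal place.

Leg 1: heading 289.4°; drift -24.1° → track 265.3°, groundspeed 102.6 kt
Leg 2: heading 284.2°; drift -23.7° → track 260.5°, groundspeed 106.4 kt
Leg 3: heading 75.3°; drift +24.3° → track 99.6°, groundspeed 99.8 kt

Leg 1: track=265.3°, groundspeed=102.6 kt
Leg 2: track=260.5°, groundspeed=106.4 kt
Leg 3: track=99.6°, groundspeed=99.8 kt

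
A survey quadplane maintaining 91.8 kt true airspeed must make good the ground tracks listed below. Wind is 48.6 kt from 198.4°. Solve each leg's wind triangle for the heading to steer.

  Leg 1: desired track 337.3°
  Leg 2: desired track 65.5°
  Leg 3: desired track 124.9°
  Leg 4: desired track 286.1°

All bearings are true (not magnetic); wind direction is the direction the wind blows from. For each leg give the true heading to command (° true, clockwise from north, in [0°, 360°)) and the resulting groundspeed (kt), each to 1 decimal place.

Leg 1: desired track 337.3°; wind correction -20.4° → command heading 316.9°, groundspeed 122.7 kt
Leg 2: desired track 65.5°; wind correction +22.8° → command heading 88.3°, groundspeed 117.7 kt
Leg 3: desired track 124.9°; wind correction +30.5° → command heading 155.4°, groundspeed 65.3 kt
Leg 4: desired track 286.1°; wind correction -31.9° → command heading 254.2°, groundspeed 76.0 kt

Leg 1: heading=316.9°, groundspeed=122.7 kt
Leg 2: heading=88.3°, groundspeed=117.7 kt
Leg 3: heading=155.4°, groundspeed=65.3 kt
Leg 4: heading=254.2°, groundspeed=76.0 kt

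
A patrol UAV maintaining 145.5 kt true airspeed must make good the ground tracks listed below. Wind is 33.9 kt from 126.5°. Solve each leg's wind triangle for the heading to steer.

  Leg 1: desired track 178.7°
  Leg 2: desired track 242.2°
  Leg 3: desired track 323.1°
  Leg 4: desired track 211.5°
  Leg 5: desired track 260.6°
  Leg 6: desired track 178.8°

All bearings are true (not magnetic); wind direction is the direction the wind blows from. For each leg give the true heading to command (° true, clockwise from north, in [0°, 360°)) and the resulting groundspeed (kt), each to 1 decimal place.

Leg 1: heading=168.1°, groundspeed=122.2 kt
Leg 2: heading=230.1°, groundspeed=157.0 kt
Leg 3: heading=326.9°, groundspeed=177.7 kt
Leg 4: heading=198.1°, groundspeed=138.6 kt
Leg 5: heading=251.0°, groundspeed=167.0 kt
Leg 6: heading=168.2°, groundspeed=122.3 kt

Leg 1: desired track 178.7°; wind correction -10.6° → command heading 168.1°, groundspeed 122.2 kt
Leg 2: desired track 242.2°; wind correction -12.1° → command heading 230.1°, groundspeed 157.0 kt
Leg 3: desired track 323.1°; wind correction +3.8° → command heading 326.9°, groundspeed 177.7 kt
Leg 4: desired track 211.5°; wind correction -13.4° → command heading 198.1°, groundspeed 138.6 kt
Leg 5: desired track 260.6°; wind correction -9.6° → command heading 251.0°, groundspeed 167.0 kt
Leg 6: desired track 178.8°; wind correction -10.6° → command heading 168.2°, groundspeed 122.3 kt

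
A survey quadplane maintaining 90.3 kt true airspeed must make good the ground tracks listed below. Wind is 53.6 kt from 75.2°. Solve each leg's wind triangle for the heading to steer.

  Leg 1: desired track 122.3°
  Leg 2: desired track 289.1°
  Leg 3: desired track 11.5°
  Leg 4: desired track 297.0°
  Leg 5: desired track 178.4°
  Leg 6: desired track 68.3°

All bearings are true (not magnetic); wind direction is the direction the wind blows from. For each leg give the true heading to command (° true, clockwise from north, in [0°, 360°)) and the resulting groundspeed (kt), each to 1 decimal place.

Leg 1: desired track 122.3°; wind correction -25.8° → command heading 96.5°, groundspeed 44.8 kt
Leg 2: desired track 289.1°; wind correction +19.3° → command heading 308.4°, groundspeed 129.7 kt
Leg 3: desired track 11.5°; wind correction +32.1° → command heading 43.6°, groundspeed 52.7 kt
Leg 4: desired track 297.0°; wind correction +23.3° → command heading 320.3°, groundspeed 122.9 kt
Leg 5: desired track 178.4°; wind correction -35.3° → command heading 143.1°, groundspeed 85.9 kt
Leg 6: desired track 68.3°; wind correction +4.1° → command heading 72.4°, groundspeed 36.9 kt

Leg 1: heading=96.5°, groundspeed=44.8 kt
Leg 2: heading=308.4°, groundspeed=129.7 kt
Leg 3: heading=43.6°, groundspeed=52.7 kt
Leg 4: heading=320.3°, groundspeed=122.9 kt
Leg 5: heading=143.1°, groundspeed=85.9 kt
Leg 6: heading=72.4°, groundspeed=36.9 kt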